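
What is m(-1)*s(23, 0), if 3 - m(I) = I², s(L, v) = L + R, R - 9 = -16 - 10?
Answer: 12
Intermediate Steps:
R = -17 (R = 9 + (-16 - 10) = 9 - 26 = -17)
s(L, v) = -17 + L (s(L, v) = L - 17 = -17 + L)
m(I) = 3 - I²
m(-1)*s(23, 0) = (3 - 1*(-1)²)*(-17 + 23) = (3 - 1*1)*6 = (3 - 1)*6 = 2*6 = 12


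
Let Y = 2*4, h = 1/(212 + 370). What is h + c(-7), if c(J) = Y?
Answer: 4657/582 ≈ 8.0017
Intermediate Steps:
h = 1/582 ≈ 0.0017182
Y = 8
c(J) = 8
h + c(-7) = 1/582 + 8 = 4657/582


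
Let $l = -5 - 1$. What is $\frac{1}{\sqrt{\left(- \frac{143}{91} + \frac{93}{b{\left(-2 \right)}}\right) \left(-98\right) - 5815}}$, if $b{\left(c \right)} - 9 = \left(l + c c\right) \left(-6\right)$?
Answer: $- \frac{i \sqrt{6095}}{6095} \approx - 0.012809 i$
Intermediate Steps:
$l = -6$ ($l = -5 - 1 = -6$)
$b{\left(c \right)} = 45 - 6 c^{2}$ ($b{\left(c \right)} = 9 + \left(-6 + c c\right) \left(-6\right) = 9 + \left(-6 + c^{2}\right) \left(-6\right) = 9 - \left(-36 + 6 c^{2}\right) = 45 - 6 c^{2}$)
$\frac{1}{\sqrt{\left(- \frac{143}{91} + \frac{93}{b{\left(-2 \right)}}\right) \left(-98\right) - 5815}} = \frac{1}{\sqrt{\left(- \frac{143}{91} + \frac{93}{45 - 6 \left(-2\right)^{2}}\right) \left(-98\right) - 5815}} = \frac{1}{\sqrt{\left(\left(-143\right) \frac{1}{91} + \frac{93}{45 - 24}\right) \left(-98\right) - 5815}} = \frac{1}{\sqrt{\left(- \frac{11}{7} + \frac{93}{45 - 24}\right) \left(-98\right) - 5815}} = \frac{1}{\sqrt{\left(- \frac{11}{7} + \frac{93}{21}\right) \left(-98\right) - 5815}} = \frac{1}{\sqrt{\left(- \frac{11}{7} + 93 \cdot \frac{1}{21}\right) \left(-98\right) - 5815}} = \frac{1}{\sqrt{\left(- \frac{11}{7} + \frac{31}{7}\right) \left(-98\right) - 5815}} = \frac{1}{\sqrt{\frac{20}{7} \left(-98\right) - 5815}} = \frac{1}{\sqrt{-280 - 5815}} = \frac{1}{\sqrt{-6095}} = \frac{1}{i \sqrt{6095}} = - \frac{i \sqrt{6095}}{6095}$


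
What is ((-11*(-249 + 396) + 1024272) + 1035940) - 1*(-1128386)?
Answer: 3186981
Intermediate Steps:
((-11*(-249 + 396) + 1024272) + 1035940) - 1*(-1128386) = ((-11*147 + 1024272) + 1035940) + 1128386 = ((-1617 + 1024272) + 1035940) + 1128386 = (1022655 + 1035940) + 1128386 = 2058595 + 1128386 = 3186981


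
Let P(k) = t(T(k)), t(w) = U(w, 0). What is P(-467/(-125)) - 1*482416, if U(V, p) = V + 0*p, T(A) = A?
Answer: -60301533/125 ≈ -4.8241e+5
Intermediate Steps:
U(V, p) = V (U(V, p) = V + 0 = V)
t(w) = w
P(k) = k
P(-467/(-125)) - 1*482416 = -467/(-125) - 1*482416 = -467*(-1/125) - 482416 = 467/125 - 482416 = -60301533/125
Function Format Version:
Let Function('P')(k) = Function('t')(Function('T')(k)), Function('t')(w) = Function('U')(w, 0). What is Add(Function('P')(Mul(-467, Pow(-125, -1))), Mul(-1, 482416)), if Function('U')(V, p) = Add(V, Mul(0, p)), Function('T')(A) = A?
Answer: Rational(-60301533, 125) ≈ -4.8241e+5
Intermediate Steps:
Function('U')(V, p) = V (Function('U')(V, p) = Add(V, 0) = V)
Function('t')(w) = w
Function('P')(k) = k
Add(Function('P')(Mul(-467, Pow(-125, -1))), Mul(-1, 482416)) = Add(Mul(-467, Pow(-125, -1)), Mul(-1, 482416)) = Add(Mul(-467, Rational(-1, 125)), -482416) = Add(Rational(467, 125), -482416) = Rational(-60301533, 125)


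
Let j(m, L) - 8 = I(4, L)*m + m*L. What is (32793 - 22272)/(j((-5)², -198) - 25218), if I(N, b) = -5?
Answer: -1169/3365 ≈ -0.34740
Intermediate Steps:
j(m, L) = 8 - 5*m + L*m (j(m, L) = 8 + (-5*m + m*L) = 8 + (-5*m + L*m) = 8 - 5*m + L*m)
(32793 - 22272)/(j((-5)², -198) - 25218) = (32793 - 22272)/((8 - 5*(-5)² - 198*(-5)²) - 25218) = 10521/((8 - 5*25 - 198*25) - 25218) = 10521/((8 - 125 - 4950) - 25218) = 10521/(-5067 - 25218) = 10521/(-30285) = 10521*(-1/30285) = -1169/3365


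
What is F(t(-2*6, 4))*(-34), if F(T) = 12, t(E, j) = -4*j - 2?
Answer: -408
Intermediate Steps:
t(E, j) = -2 - 4*j
F(t(-2*6, 4))*(-34) = 12*(-34) = -408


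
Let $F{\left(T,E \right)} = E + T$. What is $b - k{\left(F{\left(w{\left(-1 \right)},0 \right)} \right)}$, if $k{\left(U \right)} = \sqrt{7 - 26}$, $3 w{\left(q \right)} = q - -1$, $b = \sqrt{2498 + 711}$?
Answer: $\sqrt{3209} - i \sqrt{19} \approx 56.648 - 4.3589 i$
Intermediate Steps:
$b = \sqrt{3209} \approx 56.648$
$w{\left(q \right)} = \frac{1}{3} + \frac{q}{3}$ ($w{\left(q \right)} = \frac{q - -1}{3} = \frac{q + 1}{3} = \frac{1 + q}{3} = \frac{1}{3} + \frac{q}{3}$)
$k{\left(U \right)} = i \sqrt{19}$ ($k{\left(U \right)} = \sqrt{-19} = i \sqrt{19}$)
$b - k{\left(F{\left(w{\left(-1 \right)},0 \right)} \right)} = \sqrt{3209} - i \sqrt{19}$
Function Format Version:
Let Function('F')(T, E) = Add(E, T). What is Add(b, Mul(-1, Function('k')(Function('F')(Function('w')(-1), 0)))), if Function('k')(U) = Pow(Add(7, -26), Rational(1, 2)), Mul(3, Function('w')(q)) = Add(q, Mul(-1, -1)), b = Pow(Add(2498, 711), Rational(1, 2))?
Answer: Add(Pow(3209, Rational(1, 2)), Mul(-1, I, Pow(19, Rational(1, 2)))) ≈ Add(56.648, Mul(-4.3589, I))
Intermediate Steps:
b = Pow(3209, Rational(1, 2)) ≈ 56.648
Function('w')(q) = Add(Rational(1, 3), Mul(Rational(1, 3), q)) (Function('w')(q) = Mul(Rational(1, 3), Add(q, Mul(-1, -1))) = Mul(Rational(1, 3), Add(q, 1)) = Mul(Rational(1, 3), Add(1, q)) = Add(Rational(1, 3), Mul(Rational(1, 3), q)))
Function('k')(U) = Mul(I, Pow(19, Rational(1, 2))) (Function('k')(U) = Pow(-19, Rational(1, 2)) = Mul(I, Pow(19, Rational(1, 2))))
Add(b, Mul(-1, Function('k')(Function('F')(Function('w')(-1), 0)))) = Add(Pow(3209, Rational(1, 2)), Mul(-1, Mul(I, Pow(19, Rational(1, 2))))) = Add(Pow(3209, Rational(1, 2)), Mul(-1, I, Pow(19, Rational(1, 2))))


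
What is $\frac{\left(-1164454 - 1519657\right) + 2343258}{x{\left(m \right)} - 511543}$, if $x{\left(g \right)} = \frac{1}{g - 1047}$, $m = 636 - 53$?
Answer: $\frac{158155792}{237355953} \approx 0.66632$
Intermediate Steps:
$m = 583$
$x{\left(g \right)} = \frac{1}{-1047 + g}$
$\frac{\left(-1164454 - 1519657\right) + 2343258}{x{\left(m \right)} - 511543} = \frac{\left(-1164454 - 1519657\right) + 2343258}{\frac{1}{-1047 + 583} - 511543} = \frac{\left(-1164454 - 1519657\right) + 2343258}{\frac{1}{-464} - 511543} = \frac{-2684111 + 2343258}{- \frac{1}{464} - 511543} = - \frac{340853}{- \frac{237355953}{464}} = \left(-340853\right) \left(- \frac{464}{237355953}\right) = \frac{158155792}{237355953}$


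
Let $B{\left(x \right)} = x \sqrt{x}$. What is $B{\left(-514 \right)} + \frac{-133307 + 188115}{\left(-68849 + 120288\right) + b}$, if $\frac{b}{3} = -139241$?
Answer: $- \frac{13702}{91571} - 514 i \sqrt{514} \approx -0.14963 - 11653.0 i$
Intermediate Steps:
$b = -417723$ ($b = 3 \left(-139241\right) = -417723$)
$B{\left(x \right)} = x^{\frac{3}{2}}$
$B{\left(-514 \right)} + \frac{-133307 + 188115}{\left(-68849 + 120288\right) + b} = \left(-514\right)^{\frac{3}{2}} + \frac{-133307 + 188115}{\left(-68849 + 120288\right) - 417723} = - 514 i \sqrt{514} + \frac{54808}{51439 - 417723} = - 514 i \sqrt{514} + \frac{54808}{-366284} = - 514 i \sqrt{514} + 54808 \left(- \frac{1}{366284}\right) = - 514 i \sqrt{514} - \frac{13702}{91571} = - \frac{13702}{91571} - 514 i \sqrt{514}$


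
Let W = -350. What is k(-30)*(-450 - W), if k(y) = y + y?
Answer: 6000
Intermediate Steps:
k(y) = 2*y
k(-30)*(-450 - W) = (2*(-30))*(-450 - 1*(-350)) = -60*(-450 + 350) = -60*(-100) = 6000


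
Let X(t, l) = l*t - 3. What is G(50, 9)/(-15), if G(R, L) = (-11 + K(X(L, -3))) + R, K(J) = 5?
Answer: -44/15 ≈ -2.9333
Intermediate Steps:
X(t, l) = -3 + l*t
G(R, L) = -6 + R (G(R, L) = (-11 + 5) + R = -6 + R)
G(50, 9)/(-15) = (-6 + 50)/(-15) = -1/15*44 = -44/15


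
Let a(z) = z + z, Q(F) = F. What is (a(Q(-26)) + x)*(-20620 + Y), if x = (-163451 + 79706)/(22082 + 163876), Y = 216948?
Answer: -106383173556/10331 ≈ -1.0297e+7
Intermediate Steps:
x = -9305/20662 (x = -83745/185958 = -83745*1/185958 = -9305/20662 ≈ -0.45034)
a(z) = 2*z
(a(Q(-26)) + x)*(-20620 + Y) = (2*(-26) - 9305/20662)*(-20620 + 216948) = (-52 - 9305/20662)*196328 = -1083729/20662*196328 = -106383173556/10331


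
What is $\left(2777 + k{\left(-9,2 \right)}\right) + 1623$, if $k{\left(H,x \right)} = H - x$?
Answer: $4389$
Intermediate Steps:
$\left(2777 + k{\left(-9,2 \right)}\right) + 1623 = \left(2777 - 11\right) + 1623 = 2766 + 1623 = 4389$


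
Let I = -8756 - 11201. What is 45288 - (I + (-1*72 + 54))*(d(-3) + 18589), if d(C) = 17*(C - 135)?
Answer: 324499213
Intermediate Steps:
I = -19957
d(C) = -2295 + 17*C (d(C) = 17*(-135 + C) = -2295 + 17*C)
45288 - (I + (-1*72 + 54))*(d(-3) + 18589) = 45288 - (-19957 + (-1*72 + 54))*((-2295 + 17*(-3)) + 18589) = 45288 - (-19957 + (-72 + 54))*((-2295 - 51) + 18589) = 45288 - (-19957 - 18)*(-2346 + 18589) = 45288 - (-19975)*16243 = 45288 - 1*(-324453925) = 45288 + 324453925 = 324499213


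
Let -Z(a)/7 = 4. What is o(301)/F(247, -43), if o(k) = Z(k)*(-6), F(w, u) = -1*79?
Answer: -168/79 ≈ -2.1266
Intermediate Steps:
F(w, u) = -79
Z(a) = -28 (Z(a) = -7*4 = -28)
o(k) = 168 (o(k) = -28*(-6) = 168)
o(301)/F(247, -43) = 168/(-79) = 168*(-1/79) = -168/79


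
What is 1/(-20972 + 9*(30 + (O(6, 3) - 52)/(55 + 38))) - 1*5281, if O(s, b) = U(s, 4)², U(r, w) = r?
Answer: -3389398641/641810 ≈ -5281.0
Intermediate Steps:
O(s, b) = s²
1/(-20972 + 9*(30 + (O(6, 3) - 52)/(55 + 38))) - 1*5281 = 1/(-20972 + 9*(30 + (6² - 52)/(55 + 38))) - 1*5281 = 1/(-20972 + 9*(30 + (36 - 52)/93)) - 5281 = 1/(-20972 + 9*(30 - 16*1/93)) - 5281 = 1/(-20972 + 9*(30 - 16/93)) - 5281 = 1/(-20972 + 9*(2774/93)) - 5281 = 1/(-20972 + 8322/31) - 5281 = 1/(-641810/31) - 5281 = -31/641810 - 5281 = -3389398641/641810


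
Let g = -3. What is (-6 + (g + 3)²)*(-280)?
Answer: 1680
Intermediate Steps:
(-6 + (g + 3)²)*(-280) = (-6 + (-3 + 3)²)*(-280) = (-6 + 0²)*(-280) = (-6 + 0)*(-280) = -6*(-280) = 1680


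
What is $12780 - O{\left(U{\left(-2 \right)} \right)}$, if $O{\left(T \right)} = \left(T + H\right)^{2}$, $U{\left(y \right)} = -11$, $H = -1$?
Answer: $12636$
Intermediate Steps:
$O{\left(T \right)} = \left(-1 + T\right)^{2}$ ($O{\left(T \right)} = \left(T - 1\right)^{2} = \left(-1 + T\right)^{2}$)
$12780 - O{\left(U{\left(-2 \right)} \right)} = 12780 - \left(-1 - 11\right)^{2} = 12780 - \left(-12\right)^{2} = 12780 - 144 = 12636$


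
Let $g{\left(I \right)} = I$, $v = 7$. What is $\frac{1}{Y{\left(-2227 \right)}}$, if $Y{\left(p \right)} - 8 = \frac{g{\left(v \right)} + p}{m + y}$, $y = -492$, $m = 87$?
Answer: $\frac{27}{364} \approx 0.074176$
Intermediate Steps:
$Y{\left(p \right)} = \frac{3233}{405} - \frac{p}{405}$ ($Y{\left(p \right)} = 8 + \frac{7 + p}{87 - 492} = 8 + \frac{7 + p}{-405} = 8 + \left(7 + p\right) \left(- \frac{1}{405}\right) = 8 - \left(\frac{7}{405} + \frac{p}{405}\right) = \frac{3233}{405} - \frac{p}{405}$)
$\frac{1}{Y{\left(-2227 \right)}} = \frac{1}{\frac{3233}{405} - - \frac{2227}{405}} = \frac{1}{\frac{3233}{405} + \frac{2227}{405}} = \frac{1}{\frac{364}{27}} = \frac{27}{364}$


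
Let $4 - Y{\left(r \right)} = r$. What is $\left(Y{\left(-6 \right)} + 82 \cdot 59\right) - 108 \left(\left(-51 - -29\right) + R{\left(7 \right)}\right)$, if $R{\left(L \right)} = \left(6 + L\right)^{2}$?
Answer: $-11028$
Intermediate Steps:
$Y{\left(r \right)} = 4 - r$
$\left(Y{\left(-6 \right)} + 82 \cdot 59\right) - 108 \left(\left(-51 - -29\right) + R{\left(7 \right)}\right) = \left(\left(4 - -6\right) + 82 \cdot 59\right) - 108 \left(\left(-51 - -29\right) + \left(6 + 7\right)^{2}\right) = \left(\left(4 + 6\right) + 4838\right) - 108 \left(\left(-51 + 29\right) + 13^{2}\right) = \left(10 + 4838\right) - 108 \left(-22 + 169\right) = 4848 - 15876 = -11028$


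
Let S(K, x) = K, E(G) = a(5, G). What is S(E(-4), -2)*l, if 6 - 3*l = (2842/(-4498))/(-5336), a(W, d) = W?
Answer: 12414235/1241448 ≈ 9.9998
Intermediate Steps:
E(G) = 5
l = 2482847/1241448 (l = 2 - 2842/(-4498)/(3*(-5336)) = 2 - 2842*(-1/4498)*(-1)/(3*5336) = 2 - (-1421)*(-1)/(6747*5336) = 2 - ⅓*49/413816 = 2 - 49/1241448 = 2482847/1241448 ≈ 2.0000)
S(E(-4), -2)*l = 5*(2482847/1241448) = 12414235/1241448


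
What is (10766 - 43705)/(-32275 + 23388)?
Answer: 32939/8887 ≈ 3.7064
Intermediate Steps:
(10766 - 43705)/(-32275 + 23388) = -32939/(-8887) = -32939*(-1/8887) = 32939/8887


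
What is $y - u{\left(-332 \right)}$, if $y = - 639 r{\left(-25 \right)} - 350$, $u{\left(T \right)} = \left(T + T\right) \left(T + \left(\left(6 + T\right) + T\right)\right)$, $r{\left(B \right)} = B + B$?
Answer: $-625760$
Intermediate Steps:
$r{\left(B \right)} = 2 B$
$u{\left(T \right)} = 2 T \left(6 + 3 T\right)$ ($u{\left(T \right)} = 2 T \left(T + \left(6 + 2 T\right)\right) = 2 T \left(6 + 3 T\right)$)
$y = 31600$ ($y = - 639 \cdot 2 \left(-25\right) - 350 = \left(-639\right) \left(-50\right) - 350 = 31950 - 350 = 31600$)
$y - u{\left(-332 \right)} = 31600 - 6 \left(-332\right) \left(2 - 332\right) = 31600 - 6 \left(-332\right) \left(-330\right) = 31600 - 657360 = -625760$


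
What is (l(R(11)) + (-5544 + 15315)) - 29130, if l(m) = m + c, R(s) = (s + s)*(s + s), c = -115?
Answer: -18990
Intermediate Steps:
R(s) = 4*s² (R(s) = (2*s)*(2*s) = 4*s²)
l(m) = -115 + m (l(m) = m - 115 = -115 + m)
(l(R(11)) + (-5544 + 15315)) - 29130 = ((-115 + 4*11²) + (-5544 + 15315)) - 29130 = ((-115 + 4*121) + 9771) - 29130 = ((-115 + 484) + 9771) - 29130 = (369 + 9771) - 29130 = 10140 - 29130 = -18990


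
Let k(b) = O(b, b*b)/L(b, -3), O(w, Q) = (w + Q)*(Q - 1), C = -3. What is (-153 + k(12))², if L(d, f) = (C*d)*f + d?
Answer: 108241/100 ≈ 1082.4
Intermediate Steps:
O(w, Q) = (-1 + Q)*(Q + w) (O(w, Q) = (Q + w)*(-1 + Q) = (-1 + Q)*(Q + w))
L(d, f) = d - 3*d*f (L(d, f) = (-3*d)*f + d = -3*d*f + d = d - 3*d*f)
k(b) = (b³ + b⁴ - b - b²)/(10*b) (k(b) = ((b*b)² - b*b - b + (b*b)*b)/((b*(1 - 3*(-3)))) = ((b²)² - b² - b + b²*b)/((b*(1 + 9))) = (b⁴ - b² - b + b³)/((b*10)) = (b³ + b⁴ - b - b²)/((10*b)) = (b³ + b⁴ - b - b²)*(1/(10*b)) = (b³ + b⁴ - b - b²)/(10*b))
(-153 + k(12))² = (-153 + (-⅒ - ⅒*12 + (⅒)*12² + (⅒)*12³))² = (-153 + (-⅒ - 6/5 + (⅒)*144 + (⅒)*1728))² = (-153 + (-⅒ - 6/5 + 72/5 + 864/5))² = (-153 + 1859/10)² = (329/10)² = 108241/100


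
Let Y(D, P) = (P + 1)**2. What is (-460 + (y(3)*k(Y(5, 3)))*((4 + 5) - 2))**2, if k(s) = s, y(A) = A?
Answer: 15376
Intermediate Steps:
Y(D, P) = (1 + P)**2
(-460 + (y(3)*k(Y(5, 3)))*((4 + 5) - 2))**2 = (-460 + (3*(1 + 3)**2)*((4 + 5) - 2))**2 = (-460 + (3*4**2)*(9 - 2))**2 = (-460 + (3*16)*7)**2 = (-460 + 48*7)**2 = (-460 + 336)**2 = (-124)**2 = 15376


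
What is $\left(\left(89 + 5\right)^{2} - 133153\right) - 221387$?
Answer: $-345704$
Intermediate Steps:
$\left(\left(89 + 5\right)^{2} - 133153\right) - 221387 = \left(94^{2} - 133153\right) - 221387 = \left(8836 - 133153\right) - 221387 = -124317 - 221387 = -345704$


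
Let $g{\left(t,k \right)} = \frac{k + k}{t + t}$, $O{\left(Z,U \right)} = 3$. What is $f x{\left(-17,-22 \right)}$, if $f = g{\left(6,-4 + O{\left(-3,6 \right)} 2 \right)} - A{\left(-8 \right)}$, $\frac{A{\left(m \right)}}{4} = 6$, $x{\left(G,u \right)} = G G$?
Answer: $- \frac{20519}{3} \approx -6839.7$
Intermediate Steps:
$x{\left(G,u \right)} = G^{2}$
$A{\left(m \right)} = 24$ ($A{\left(m \right)} = 4 \cdot 6 = 24$)
$g{\left(t,k \right)} = \frac{k}{t}$ ($g{\left(t,k \right)} = \frac{2 k}{2 t} = 2 k \frac{1}{2 t} = \frac{k}{t}$)
$f = - \frac{71}{3}$ ($f = \frac{-4 + 3 \cdot 2}{6} - 24 = \left(-4 + 6\right) \frac{1}{6} - 24 = 2 \cdot \frac{1}{6} - 24 = \frac{1}{3} - 24 = - \frac{71}{3} \approx -23.667$)
$f x{\left(-17,-22 \right)} = - \frac{71 \left(-17\right)^{2}}{3} = \left(- \frac{71}{3}\right) 289 = - \frac{20519}{3}$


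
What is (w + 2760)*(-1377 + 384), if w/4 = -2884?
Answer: 8714568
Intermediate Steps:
w = -11536 (w = 4*(-2884) = -11536)
(w + 2760)*(-1377 + 384) = (-11536 + 2760)*(-1377 + 384) = -8776*(-993) = 8714568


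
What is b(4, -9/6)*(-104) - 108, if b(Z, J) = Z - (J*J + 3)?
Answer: 22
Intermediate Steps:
b(Z, J) = -3 + Z - J² (b(Z, J) = Z - (J² + 3) = Z - (3 + J²) = Z + (-3 - J²) = -3 + Z - J²)
b(4, -9/6)*(-104) - 108 = (-3 + 4 - (-9/6)²)*(-104) - 108 = (-3 + 4 - (-9*⅙)²)*(-104) - 108 = (-3 + 4 - (-3/2)²)*(-104) - 108 = (-3 + 4 - 1*9/4)*(-104) - 108 = (-3 + 4 - 9/4)*(-104) - 108 = -5/4*(-104) - 108 = 130 - 108 = 22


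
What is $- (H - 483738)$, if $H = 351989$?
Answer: $131749$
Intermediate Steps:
$- (H - 483738) = - (351989 - 483738) = \left(-1\right) \left(-131749\right) = 131749$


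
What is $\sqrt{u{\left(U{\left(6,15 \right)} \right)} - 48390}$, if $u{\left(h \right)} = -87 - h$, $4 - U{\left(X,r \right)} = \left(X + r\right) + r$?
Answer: $i \sqrt{48445} \approx 220.1 i$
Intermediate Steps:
$U{\left(X,r \right)} = 4 - X - 2 r$ ($U{\left(X,r \right)} = 4 - \left(\left(X + r\right) + r\right) = 4 - \left(X + 2 r\right) = 4 - X - 2 r$)
$\sqrt{u{\left(U{\left(6,15 \right)} \right)} - 48390} = \sqrt{\left(-87 - \left(4 - 6 - 30\right)\right) - 48390} = \sqrt{\left(-87 - -32\right) - 48390} = \sqrt{\left(-87 + 32\right) - 48390} = \sqrt{-55 - 48390} = \sqrt{-48445} = i \sqrt{48445}$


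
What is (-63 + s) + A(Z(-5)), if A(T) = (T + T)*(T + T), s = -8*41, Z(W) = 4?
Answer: -327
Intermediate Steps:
s = -328
A(T) = 4*T² (A(T) = (2*T)*(2*T) = 4*T²)
(-63 + s) + A(Z(-5)) = (-63 - 328) + 4*4² = -391 + 4*16 = -391 + 64 = -327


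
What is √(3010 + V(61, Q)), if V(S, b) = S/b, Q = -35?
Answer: √3685115/35 ≈ 54.848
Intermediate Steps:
√(3010 + V(61, Q)) = √(3010 + 61/(-35)) = √(3010 + 61*(-1/35)) = √(3010 - 61/35) = √(105289/35) = √3685115/35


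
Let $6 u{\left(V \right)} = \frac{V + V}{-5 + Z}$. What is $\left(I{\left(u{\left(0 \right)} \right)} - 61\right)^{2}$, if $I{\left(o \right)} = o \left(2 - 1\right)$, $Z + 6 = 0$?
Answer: $3721$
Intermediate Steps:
$Z = -6$ ($Z = -6 + 0 = -6$)
$u{\left(V \right)} = - \frac{V}{33}$ ($u{\left(V \right)} = \frac{\left(V + V\right) \frac{1}{-5 - 6}}{6} = \frac{2 V \frac{1}{-11}}{6} = \frac{2 V \left(- \frac{1}{11}\right)}{6} = \frac{\left(- \frac{2}{11}\right) V}{6} = - \frac{V}{33}$)
$I{\left(o \right)} = o$ ($I{\left(o \right)} = o 1 = o$)
$\left(I{\left(u{\left(0 \right)} \right)} - 61\right)^{2} = \left(\left(- \frac{1}{33}\right) 0 - 61\right)^{2} = \left(0 + \left(-44 + \left(-37 + 20\right)\right)\right)^{2} = \left(0 - 61\right)^{2} = \left(-61\right)^{2} = 3721$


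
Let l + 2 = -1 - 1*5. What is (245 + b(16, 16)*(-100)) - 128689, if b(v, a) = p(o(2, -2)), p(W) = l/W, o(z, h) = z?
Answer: -128044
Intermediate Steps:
l = -8 (l = -2 + (-1 - 1*5) = -2 + (-1 - 5) = -2 - 6 = -8)
p(W) = -8/W
b(v, a) = -4 (b(v, a) = -8/2 = -8*½ = -4)
(245 + b(16, 16)*(-100)) - 128689 = (245 - 4*(-100)) - 128689 = (245 + 400) - 128689 = 645 - 128689 = -128044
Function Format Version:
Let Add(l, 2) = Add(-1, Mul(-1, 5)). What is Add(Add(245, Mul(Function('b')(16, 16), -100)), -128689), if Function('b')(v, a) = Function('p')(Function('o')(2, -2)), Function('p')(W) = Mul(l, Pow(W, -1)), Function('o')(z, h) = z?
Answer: -128044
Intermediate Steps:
l = -8 (l = Add(-2, Add(-1, Mul(-1, 5))) = Add(-2, Add(-1, -5)) = Add(-2, -6) = -8)
Function('p')(W) = Mul(-8, Pow(W, -1))
Function('b')(v, a) = -4 (Function('b')(v, a) = Mul(-8, Pow(2, -1)) = Mul(-8, Rational(1, 2)) = -4)
Add(Add(245, Mul(Function('b')(16, 16), -100)), -128689) = Add(Add(245, Mul(-4, -100)), -128689) = Add(Add(245, 400), -128689) = Add(645, -128689) = -128044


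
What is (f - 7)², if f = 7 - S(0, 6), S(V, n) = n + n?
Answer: 144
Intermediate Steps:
S(V, n) = 2*n
f = -5 (f = 7 - 2*6 = 7 - 1*12 = 7 - 12 = -5)
(f - 7)² = (-5 - 7)² = (-12)² = 144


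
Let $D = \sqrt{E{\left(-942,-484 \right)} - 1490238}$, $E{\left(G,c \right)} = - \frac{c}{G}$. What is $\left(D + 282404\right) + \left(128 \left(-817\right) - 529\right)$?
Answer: $177299 + \frac{2 i \sqrt{82649000535}}{471} \approx 1.773 \cdot 10^{5} + 1220.8 i$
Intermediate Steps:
$E{\left(G,c \right)} = - \frac{c}{G}$
$D = \frac{2 i \sqrt{82649000535}}{471}$ ($D = \sqrt{\left(-1\right) \left(-484\right) \frac{1}{-942} - 1490238} = \sqrt{\left(-1\right) \left(-484\right) \left(- \frac{1}{942}\right) - 1490238} = \sqrt{- \frac{242}{471} - 1490238} = \sqrt{- \frac{701902340}{471}} = \frac{2 i \sqrt{82649000535}}{471} \approx 1220.8 i$)
$\left(D + 282404\right) + \left(128 \left(-817\right) - 529\right) = \left(\frac{2 i \sqrt{82649000535}}{471} + 282404\right) + \left(128 \left(-817\right) - 529\right) = \left(282404 + \frac{2 i \sqrt{82649000535}}{471}\right) - 105105 = 177299 + \frac{2 i \sqrt{82649000535}}{471}$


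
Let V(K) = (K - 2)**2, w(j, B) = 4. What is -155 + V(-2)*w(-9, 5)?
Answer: -91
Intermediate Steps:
V(K) = (-2 + K)**2
-155 + V(-2)*w(-9, 5) = -155 + (-2 - 2)**2*4 = -155 + (-4)**2*4 = -155 + 16*4 = -155 + 64 = -91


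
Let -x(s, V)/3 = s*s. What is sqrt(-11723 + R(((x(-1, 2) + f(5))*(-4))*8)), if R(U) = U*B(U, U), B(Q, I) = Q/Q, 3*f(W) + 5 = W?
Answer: I*sqrt(11627) ≈ 107.83*I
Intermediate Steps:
f(W) = -5/3 + W/3
B(Q, I) = 1
x(s, V) = -3*s**2 (x(s, V) = -3*s*s = -3*s**2)
R(U) = U (R(U) = U*1 = U)
sqrt(-11723 + R(((x(-1, 2) + f(5))*(-4))*8)) = sqrt(-11723 + ((-3*(-1)**2 + (-5/3 + (1/3)*5))*(-4))*8) = sqrt(-11723 + ((-3*1 + (-5/3 + 5/3))*(-4))*8) = sqrt(-11723 + ((-3 + 0)*(-4))*8) = sqrt(-11723 - 3*(-4)*8) = sqrt(-11723 + 12*8) = sqrt(-11723 + 96) = sqrt(-11627) = I*sqrt(11627)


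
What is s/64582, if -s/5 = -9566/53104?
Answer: 23915/1714781264 ≈ 1.3946e-5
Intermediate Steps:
s = 23915/26552 (s = -(-47830)/53104 = -5*(-4783/26552) = 23915/26552 ≈ 0.90069)
s/64582 = (23915/26552)/64582 = (23915/26552)*(1/64582) = 23915/1714781264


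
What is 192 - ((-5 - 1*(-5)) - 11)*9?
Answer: 291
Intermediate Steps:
192 - ((-5 - 1*(-5)) - 11)*9 = 192 - ((-5 + 5) - 11)*9 = 192 - (0 - 11)*9 = 192 - (-11)*9 = 192 - 1*(-99) = 192 + 99 = 291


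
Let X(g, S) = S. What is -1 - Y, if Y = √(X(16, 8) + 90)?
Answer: -1 - 7*√2 ≈ -10.899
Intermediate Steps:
Y = 7*√2 (Y = √(8 + 90) = √98 = 7*√2 ≈ 9.8995)
-1 - Y = -1 - 7*√2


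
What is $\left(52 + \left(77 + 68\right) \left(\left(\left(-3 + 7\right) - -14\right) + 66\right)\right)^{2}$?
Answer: $149621824$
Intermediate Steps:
$\left(52 + \left(77 + 68\right) \left(\left(\left(-3 + 7\right) - -14\right) + 66\right)\right)^{2} = \left(52 + 145 \left(\left(4 + 14\right) + 66\right)\right)^{2} = \left(52 + 145 \left(18 + 66\right)\right)^{2} = \left(52 + 145 \cdot 84\right)^{2} = \left(52 + 12180\right)^{2} = 12232^{2} = 149621824$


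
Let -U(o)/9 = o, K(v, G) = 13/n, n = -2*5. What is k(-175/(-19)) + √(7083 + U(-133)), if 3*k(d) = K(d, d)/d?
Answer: -247/5250 + 6*√230 ≈ 90.948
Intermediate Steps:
n = -10
K(v, G) = -13/10 (K(v, G) = 13/(-10) = 13*(-⅒) = -13/10)
U(o) = -9*o
k(d) = -13/(30*d) (k(d) = (-13/(10*d))/3 = -13/(30*d))
k(-175/(-19)) + √(7083 + U(-133)) = -13/(30*((-175/(-19)))) + √(7083 - 9*(-133)) = -13/(30*((-175*(-1/19)))) + √(7083 + 1197) = -13/(30*175/19) + √8280 = -13/30*19/175 + 6*√230 = -247/5250 + 6*√230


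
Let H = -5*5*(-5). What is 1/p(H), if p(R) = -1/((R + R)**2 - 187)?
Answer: -62313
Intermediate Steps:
H = 125 (H = -25*(-5) = 125)
p(R) = -1/(-187 + 4*R**2) (p(R) = -1/((2*R)**2 - 187) = -1/(4*R**2 - 187) = -1/(-187 + 4*R**2))
1/p(H) = 1/(-1/(-187 + 4*125**2)) = 1/(-1/(-187 + 4*15625)) = 1/(-1/(-187 + 62500)) = 1/(-1/62313) = -62313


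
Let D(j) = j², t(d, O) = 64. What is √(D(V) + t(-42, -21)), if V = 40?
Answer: 8*√26 ≈ 40.792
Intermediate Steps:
√(D(V) + t(-42, -21)) = √(40² + 64) = √(1600 + 64) = √1664 = 8*√26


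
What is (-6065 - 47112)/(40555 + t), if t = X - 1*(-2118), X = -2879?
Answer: -53177/39794 ≈ -1.3363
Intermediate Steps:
t = -761 (t = -2879 - 1*(-2118) = -2879 + 2118 = -761)
(-6065 - 47112)/(40555 + t) = (-6065 - 47112)/(40555 - 761) = -53177/39794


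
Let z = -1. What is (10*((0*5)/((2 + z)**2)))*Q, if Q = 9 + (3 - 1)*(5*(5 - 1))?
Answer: 0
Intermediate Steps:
Q = 49 (Q = 9 + 2*(5*4) = 9 + 2*20 = 9 + 40 = 49)
(10*((0*5)/((2 + z)**2)))*Q = (10*((0*5)/((2 - 1)**2)))*49 = (10*(0/(1**2)))*49 = (10*(0/1))*49 = (10*(0*1))*49 = (10*0)*49 = 0*49 = 0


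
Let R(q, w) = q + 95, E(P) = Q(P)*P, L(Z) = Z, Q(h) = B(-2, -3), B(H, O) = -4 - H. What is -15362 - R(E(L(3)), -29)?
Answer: -15451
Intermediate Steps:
Q(h) = -2 (Q(h) = -4 - 1*(-2) = -4 + 2 = -2)
E(P) = -2*P
R(q, w) = 95 + q
-15362 - R(E(L(3)), -29) = -15362 - (95 - 2*3) = -15362 - (95 - 6) = -15362 - 1*89 = -15362 - 89 = -15451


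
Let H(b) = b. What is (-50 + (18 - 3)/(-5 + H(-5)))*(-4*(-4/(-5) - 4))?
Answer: -3296/5 ≈ -659.20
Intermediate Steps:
(-50 + (18 - 3)/(-5 + H(-5)))*(-4*(-4/(-5) - 4)) = (-50 + (18 - 3)/(-5 - 5))*(-4*(-4/(-5) - 4)) = (-50 + 15/(-10))*(-4*(-4*(-⅕) - 4)) = (-50 + 15*(-⅒))*(-4*(⅘ - 4)) = (-50 - 3/2)*(-4*(-16/5)) = -103/2*64/5 = -3296/5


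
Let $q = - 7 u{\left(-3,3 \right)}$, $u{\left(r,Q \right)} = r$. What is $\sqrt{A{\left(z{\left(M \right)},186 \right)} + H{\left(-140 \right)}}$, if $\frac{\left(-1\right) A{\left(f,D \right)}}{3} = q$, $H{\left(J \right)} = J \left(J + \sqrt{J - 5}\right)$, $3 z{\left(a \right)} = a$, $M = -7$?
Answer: $\sqrt{19537 - 140 i \sqrt{145}} \approx 139.9 - 6.0249 i$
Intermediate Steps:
$z{\left(a \right)} = \frac{a}{3}$
$q = 21$ ($q = \left(-7\right) \left(-3\right) = 21$)
$H{\left(J \right)} = J \left(J + \sqrt{-5 + J}\right)$
$A{\left(f,D \right)} = -63$ ($A{\left(f,D \right)} = \left(-3\right) 21 = -63$)
$\sqrt{A{\left(z{\left(M \right)},186 \right)} + H{\left(-140 \right)}} = \sqrt{-63 - 140 \left(-140 + \sqrt{-5 - 140}\right)} = \sqrt{-63 - 140 \left(-140 + \sqrt{-145}\right)} = \sqrt{-63 - 140 \left(-140 + i \sqrt{145}\right)} = \sqrt{-63 + \left(19600 - 140 i \sqrt{145}\right)} = \sqrt{19537 - 140 i \sqrt{145}}$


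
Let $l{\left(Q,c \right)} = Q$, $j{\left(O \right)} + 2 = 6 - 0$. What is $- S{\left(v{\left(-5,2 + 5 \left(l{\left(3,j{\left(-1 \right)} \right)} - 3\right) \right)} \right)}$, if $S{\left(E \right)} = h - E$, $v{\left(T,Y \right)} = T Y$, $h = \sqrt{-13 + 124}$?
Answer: $-10 - \sqrt{111} \approx -20.536$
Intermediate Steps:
$j{\left(O \right)} = 4$ ($j{\left(O \right)} = -2 + \left(6 - 0\right) = -2 + \left(6 + 0\right) = -2 + 6 = 4$)
$h = \sqrt{111} \approx 10.536$
$S{\left(E \right)} = \sqrt{111} - E$
$- S{\left(v{\left(-5,2 + 5 \left(l{\left(3,j{\left(-1 \right)} \right)} - 3\right) \right)} \right)} = - (\sqrt{111} - - 5 \left(2 + 5 \left(3 - 3\right)\right)) = - (\sqrt{111} - - 5 \left(2 + 5 \cdot 0\right)) = - (\sqrt{111} - - 5 \left(2 + 0\right)) = - (\sqrt{111} - \left(-5\right) 2) = - (\sqrt{111} - -10) = - (\sqrt{111} + 10) = - (10 + \sqrt{111}) = -10 - \sqrt{111}$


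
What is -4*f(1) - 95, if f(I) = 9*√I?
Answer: -131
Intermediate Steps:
-4*f(1) - 95 = -36*√1 - 95 = -36 - 95 = -131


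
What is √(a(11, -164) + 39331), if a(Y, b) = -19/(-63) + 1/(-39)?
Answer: √2931320665/273 ≈ 198.32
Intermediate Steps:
a(Y, b) = 226/819 (a(Y, b) = -19*(-1/63) + 1*(-1/39) = 19/63 - 1/39 = 226/819)
√(a(11, -164) + 39331) = √(226/819 + 39331) = √(32212315/819) = √2931320665/273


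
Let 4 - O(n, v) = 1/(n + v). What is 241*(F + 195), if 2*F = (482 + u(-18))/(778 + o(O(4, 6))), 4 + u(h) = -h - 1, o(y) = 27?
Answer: 15156249/322 ≈ 47069.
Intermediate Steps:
O(n, v) = 4 - 1/(n + v)
u(h) = -5 - h (u(h) = -4 + (-h - 1) = -4 + (-1 - h) = -5 - h)
F = 99/322 (F = ((482 + (-5 - 1*(-18)))/(778 + 27))/2 = ((482 + (-5 + 18))/805)/2 = ((482 + 13)*(1/805))/2 = (495*(1/805))/2 = (1/2)*(99/161) = 99/322 ≈ 0.30745)
241*(F + 195) = 241*(99/322 + 195) = 241*(62889/322) = 15156249/322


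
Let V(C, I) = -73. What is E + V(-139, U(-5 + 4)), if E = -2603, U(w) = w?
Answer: -2676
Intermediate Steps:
E + V(-139, U(-5 + 4)) = -2603 - 73 = -2676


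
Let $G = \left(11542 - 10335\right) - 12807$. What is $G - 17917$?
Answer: $-29517$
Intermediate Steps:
$G = -11600$ ($G = 1207 - 12807 = -11600$)
$G - 17917 = -11600 - 17917 = -29517$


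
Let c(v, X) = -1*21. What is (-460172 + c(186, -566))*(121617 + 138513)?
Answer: -119710005090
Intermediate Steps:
c(v, X) = -21
(-460172 + c(186, -566))*(121617 + 138513) = (-460172 - 21)*(121617 + 138513) = -460193*260130 = -119710005090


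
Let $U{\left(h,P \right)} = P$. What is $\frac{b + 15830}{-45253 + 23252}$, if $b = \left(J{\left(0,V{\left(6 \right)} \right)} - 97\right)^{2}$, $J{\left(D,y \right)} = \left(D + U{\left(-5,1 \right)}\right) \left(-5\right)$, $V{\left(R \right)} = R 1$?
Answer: $- \frac{26234}{22001} \approx -1.1924$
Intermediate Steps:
$V{\left(R \right)} = R$
$J{\left(D,y \right)} = -5 - 5 D$ ($J{\left(D,y \right)} = \left(D + 1\right) \left(-5\right) = \left(1 + D\right) \left(-5\right) = -5 - 5 D$)
$b = 10404$ ($b = \left(\left(-5 - 0\right) - 97\right)^{2} = \left(\left(-5 + 0\right) - 97\right)^{2} = \left(-5 - 97\right)^{2} = \left(-102\right)^{2} = 10404$)
$\frac{b + 15830}{-45253 + 23252} = \frac{10404 + 15830}{-45253 + 23252} = \frac{26234}{-22001} = 26234 \left(- \frac{1}{22001}\right) = - \frac{26234}{22001}$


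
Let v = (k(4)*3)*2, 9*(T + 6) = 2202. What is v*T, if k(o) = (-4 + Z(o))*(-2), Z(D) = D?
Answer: 0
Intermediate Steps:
T = 716/3 (T = -6 + (⅑)*2202 = -6 + 734/3 = 716/3 ≈ 238.67)
k(o) = 8 - 2*o (k(o) = (-4 + o)*(-2) = 8 - 2*o)
v = 0 (v = ((8 - 2*4)*3)*2 = ((8 - 8)*3)*2 = (0*3)*2 = 0*2 = 0)
v*T = 0*(716/3) = 0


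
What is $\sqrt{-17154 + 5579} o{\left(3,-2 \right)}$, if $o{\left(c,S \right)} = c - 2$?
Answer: $5 i \sqrt{463} \approx 107.59 i$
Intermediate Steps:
$o{\left(c,S \right)} = -2 + c$
$\sqrt{-17154 + 5579} o{\left(3,-2 \right)} = \sqrt{-17154 + 5579} \left(-2 + 3\right) = \sqrt{-11575} \cdot 1 = 5 i \sqrt{463} \cdot 1 = 5 i \sqrt{463}$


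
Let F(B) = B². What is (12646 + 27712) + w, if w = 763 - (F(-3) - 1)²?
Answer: 41057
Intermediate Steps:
w = 699 (w = 763 - ((-3)² - 1)² = 763 - (9 - 1)² = 763 - 1*8² = 763 - 1*64 = 763 - 64 = 699)
(12646 + 27712) + w = (12646 + 27712) + 699 = 40358 + 699 = 41057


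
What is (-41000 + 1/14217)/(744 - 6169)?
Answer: 18803129/2487975 ≈ 7.5576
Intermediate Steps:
(-41000 + 1/14217)/(744 - 6169) = (-41000 + 1/14217)/(-5425) = -582896999/14217*(-1/5425) = 18803129/2487975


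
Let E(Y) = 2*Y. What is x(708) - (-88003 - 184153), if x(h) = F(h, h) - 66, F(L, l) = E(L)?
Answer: 273506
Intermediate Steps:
F(L, l) = 2*L
x(h) = -66 + 2*h (x(h) = 2*h - 66 = -66 + 2*h)
x(708) - (-88003 - 184153) = (-66 + 2*708) - (-88003 - 184153) = (-66 + 1416) - 1*(-272156) = 1350 + 272156 = 273506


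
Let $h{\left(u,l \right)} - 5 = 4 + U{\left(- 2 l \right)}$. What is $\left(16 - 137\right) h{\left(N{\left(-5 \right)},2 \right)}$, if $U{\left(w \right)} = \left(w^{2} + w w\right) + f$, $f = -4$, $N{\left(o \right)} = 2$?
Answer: $-4477$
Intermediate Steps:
$U{\left(w \right)} = -4 + 2 w^{2}$ ($U{\left(w \right)} = \left(w^{2} + w w\right) - 4 = \left(w^{2} + w^{2}\right) - 4 = 2 w^{2} - 4 = -4 + 2 w^{2}$)
$h{\left(u,l \right)} = 5 + 8 l^{2}$ ($h{\left(u,l \right)} = 5 + \left(4 + \left(-4 + 2 \left(- 2 l\right)^{2}\right)\right) = 5 + \left(4 + \left(-4 + 2 \cdot 4 l^{2}\right)\right) = 5 + \left(4 + \left(-4 + 8 l^{2}\right)\right) = 5 + 8 l^{2}$)
$\left(16 - 137\right) h{\left(N{\left(-5 \right)},2 \right)} = \left(16 - 137\right) \left(5 + 8 \cdot 2^{2}\right) = - 121 \left(5 + 8 \cdot 4\right) = - 121 \left(5 + 32\right) = \left(-121\right) 37 = -4477$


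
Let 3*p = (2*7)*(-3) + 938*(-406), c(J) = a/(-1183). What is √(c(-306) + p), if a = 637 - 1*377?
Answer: I*√9461969790/273 ≈ 356.31*I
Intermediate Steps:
a = 260 (a = 637 - 377 = 260)
c(J) = -20/91 (c(J) = 260/(-1183) = 260*(-1/1183) = -20/91)
p = -380870/3 (p = ((2*7)*(-3) + 938*(-406))/3 = (14*(-3) - 380828)/3 = (-42 - 380828)/3 = (⅓)*(-380870) = -380870/3 ≈ -1.2696e+5)
√(c(-306) + p) = √(-20/91 - 380870/3) = √(-34659230/273) = I*√9461969790/273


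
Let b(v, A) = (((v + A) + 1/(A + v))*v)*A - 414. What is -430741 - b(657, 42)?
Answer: -4594427387/233 ≈ -1.9719e+7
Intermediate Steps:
b(v, A) = -414 + A*v*(A + v + 1/(A + v)) (b(v, A) = (((A + v) + 1/(A + v))*v)*A - 414 = ((A + v + 1/(A + v))*v)*A - 414 = (v*(A + v + 1/(A + v)))*A - 414 = A*v*(A + v + 1/(A + v)) - 414 = -414 + A*v*(A + v + 1/(A + v)))
-430741 - b(657, 42) = -430741 - (-414*42 - 414*657 + 42*657 + 42*657*(42 + 657)²)/(42 + 657) = -430741 - (-17388 - 271998 + 27594 + 42*657*699²)/699 = -430741 - (-17388 - 271998 + 27594 + 42*657*488601)/699 = -430741 - (-17388 - 271998 + 27594 + 13482455994)/699 = -430741 - 13482194202/699 = -430741 - 1*4494064734/233 = -430741 - 4494064734/233 = -4594427387/233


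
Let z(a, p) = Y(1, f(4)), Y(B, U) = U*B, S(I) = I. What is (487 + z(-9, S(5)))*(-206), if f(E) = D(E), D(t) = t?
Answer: -101146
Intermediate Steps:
f(E) = E
Y(B, U) = B*U
z(a, p) = 4 (z(a, p) = 1*4 = 4)
(487 + z(-9, S(5)))*(-206) = (487 + 4)*(-206) = 491*(-206) = -101146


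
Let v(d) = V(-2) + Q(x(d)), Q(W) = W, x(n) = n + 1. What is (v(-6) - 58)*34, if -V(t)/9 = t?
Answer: -1530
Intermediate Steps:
x(n) = 1 + n
V(t) = -9*t
v(d) = 19 + d (v(d) = -9*(-2) + (1 + d) = 18 + (1 + d) = 19 + d)
(v(-6) - 58)*34 = ((19 - 6) - 58)*34 = (13 - 58)*34 = -45*34 = -1530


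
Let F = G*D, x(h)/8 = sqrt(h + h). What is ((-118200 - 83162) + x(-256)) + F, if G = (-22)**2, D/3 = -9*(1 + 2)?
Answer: -240566 + 128*I*sqrt(2) ≈ -2.4057e+5 + 181.02*I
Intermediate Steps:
D = -81 (D = 3*(-9*(1 + 2)) = 3*(-9*3) = 3*(-27) = -81)
G = 484
x(h) = 8*sqrt(2)*sqrt(h) (x(h) = 8*sqrt(h + h) = 8*sqrt(2*h) = 8*(sqrt(2)*sqrt(h)) = 8*sqrt(2)*sqrt(h))
F = -39204 (F = 484*(-81) = -39204)
((-118200 - 83162) + x(-256)) + F = ((-118200 - 83162) + 8*sqrt(2)*sqrt(-256)) - 39204 = (-201362 + 8*sqrt(2)*(16*I)) - 39204 = (-201362 + 128*I*sqrt(2)) - 39204 = -240566 + 128*I*sqrt(2)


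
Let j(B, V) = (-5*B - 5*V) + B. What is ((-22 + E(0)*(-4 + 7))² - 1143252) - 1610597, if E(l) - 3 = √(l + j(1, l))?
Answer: -2753716 - 156*I ≈ -2.7537e+6 - 156.0*I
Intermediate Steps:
j(B, V) = -5*V - 4*B
E(l) = 3 + √(-4 - 4*l) (E(l) = 3 + √(l + (-5*l - 4*1)) = 3 + √(l + (-5*l - 4)) = 3 + √(l + (-4 - 5*l)) = 3 + √(-4 - 4*l))
((-22 + E(0)*(-4 + 7))² - 1143252) - 1610597 = ((-22 + (3 + 2*√(-1 - 1*0))*(-4 + 7))² - 1143252) - 1610597 = ((-22 + (3 + 2*√(-1 + 0))*3)² - 1143252) - 1610597 = ((-22 + (3 + 2*√(-1))*3)² - 1143252) - 1610597 = ((-22 + (3 + 2*I)*3)² - 1143252) - 1610597 = ((-22 + (9 + 6*I))² - 1143252) - 1610597 = ((-13 + 6*I)² - 1143252) - 1610597 = (-1143252 + (-13 + 6*I)²) - 1610597 = -2753849 + (-13 + 6*I)²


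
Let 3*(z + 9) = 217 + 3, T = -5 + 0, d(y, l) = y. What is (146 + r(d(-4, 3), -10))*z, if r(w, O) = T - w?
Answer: 27985/3 ≈ 9328.3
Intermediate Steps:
T = -5
r(w, O) = -5 - w
z = 193/3 (z = -9 + (217 + 3)/3 = -9 + (⅓)*220 = -9 + 220/3 = 193/3 ≈ 64.333)
(146 + r(d(-4, 3), -10))*z = (146 + (-5 - 1*(-4)))*(193/3) = (146 + (-5 + 4))*(193/3) = (146 - 1)*(193/3) = 145*(193/3) = 27985/3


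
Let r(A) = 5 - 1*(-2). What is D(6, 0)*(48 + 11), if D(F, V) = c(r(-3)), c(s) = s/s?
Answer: 59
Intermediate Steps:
r(A) = 7 (r(A) = 5 + 2 = 7)
c(s) = 1
D(F, V) = 1
D(6, 0)*(48 + 11) = 1*(48 + 11) = 1*59 = 59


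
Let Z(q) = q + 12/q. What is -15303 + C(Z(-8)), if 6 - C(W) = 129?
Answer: -15426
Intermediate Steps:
C(W) = -123 (C(W) = 6 - 1*129 = 6 - 129 = -123)
-15303 + C(Z(-8)) = -15303 - 123 = -15426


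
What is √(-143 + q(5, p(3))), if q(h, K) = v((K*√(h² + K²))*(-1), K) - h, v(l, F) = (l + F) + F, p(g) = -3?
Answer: √(-154 + 3*√34) ≈ 11.684*I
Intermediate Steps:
v(l, F) = l + 2*F (v(l, F) = (F + l) + F = l + 2*F)
q(h, K) = -h + 2*K - K*√(K² + h²) (q(h, K) = ((K*√(h² + K²))*(-1) + 2*K) - h = ((K*√(K² + h²))*(-1) + 2*K) - h = (-K*√(K² + h²) + 2*K) - h = (2*K - K*√(K² + h²)) - h = -h + 2*K - K*√(K² + h²))
√(-143 + q(5, p(3))) = √(-143 + (-1*5 + 2*(-3) - 1*(-3)*√((-3)² + 5²))) = √(-143 + (-5 - 6 - 1*(-3)*√(9 + 25))) = √(-143 + (-5 - 6 - 1*(-3)*√34)) = √(-143 + (-5 - 6 + 3*√34)) = √(-143 + (-11 + 3*√34)) = √(-154 + 3*√34)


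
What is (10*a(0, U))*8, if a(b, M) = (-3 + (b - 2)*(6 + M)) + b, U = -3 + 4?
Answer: -1360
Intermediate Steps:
U = 1
a(b, M) = -3 + b + (-2 + b)*(6 + M) (a(b, M) = (-3 + (-2 + b)*(6 + M)) + b = -3 + b + (-2 + b)*(6 + M))
(10*a(0, U))*8 = (10*(-15 - 2*1 + 7*0 + 1*0))*8 = (10*(-15 - 2 + 0 + 0))*8 = (10*(-17))*8 = -170*8 = -1360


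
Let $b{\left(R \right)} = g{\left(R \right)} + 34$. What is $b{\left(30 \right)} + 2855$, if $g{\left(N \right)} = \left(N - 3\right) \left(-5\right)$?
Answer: $2754$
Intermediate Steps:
$g{\left(N \right)} = 15 - 5 N$ ($g{\left(N \right)} = \left(-3 + N\right) \left(-5\right) = 15 - 5 N$)
$b{\left(R \right)} = 49 - 5 R$ ($b{\left(R \right)} = \left(15 - 5 R\right) + 34 = 49 - 5 R$)
$b{\left(30 \right)} + 2855 = \left(49 - 150\right) + 2855 = -101 + 2855 = 2754$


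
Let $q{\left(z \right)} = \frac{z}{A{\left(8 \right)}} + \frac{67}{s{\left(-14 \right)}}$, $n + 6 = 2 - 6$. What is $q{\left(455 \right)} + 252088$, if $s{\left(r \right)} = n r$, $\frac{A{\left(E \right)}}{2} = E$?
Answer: $\frac{141185473}{560} \approx 2.5212 \cdot 10^{5}$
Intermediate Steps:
$A{\left(E \right)} = 2 E$
$n = -10$ ($n = -6 + \left(2 - 6\right) = -6 - 4 = -10$)
$s{\left(r \right)} = - 10 r$
$q{\left(z \right)} = \frac{67}{140} + \frac{z}{16}$ ($q{\left(z \right)} = \frac{z}{2 \cdot 8} + \frac{67}{\left(-10\right) \left(-14\right)} = \frac{z}{16} + \frac{67}{140} = \frac{67}{140} + \frac{z}{16}$)
$q{\left(455 \right)} + 252088 = \left(\frac{67}{140} + \frac{1}{16} \cdot 455\right) + 252088 = \left(\frac{67}{140} + \frac{455}{16}\right) + 252088 = \frac{16193}{560} + 252088 = \frac{141185473}{560}$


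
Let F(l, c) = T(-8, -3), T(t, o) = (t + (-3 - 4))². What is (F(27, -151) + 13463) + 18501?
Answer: 32189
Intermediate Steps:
T(t, o) = (-7 + t)² (T(t, o) = (t - 7)² = (-7 + t)²)
F(l, c) = 225 (F(l, c) = (-7 - 8)² = (-15)² = 225)
(F(27, -151) + 13463) + 18501 = (225 + 13463) + 18501 = 13688 + 18501 = 32189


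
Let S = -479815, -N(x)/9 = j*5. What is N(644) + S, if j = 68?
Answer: -482875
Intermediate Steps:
N(x) = -3060 (N(x) = -612*5 = -9*340 = -3060)
N(644) + S = -3060 - 479815 = -482875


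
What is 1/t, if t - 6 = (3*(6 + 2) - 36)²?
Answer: 1/150 ≈ 0.0066667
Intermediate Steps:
t = 150 (t = 6 + (3*(6 + 2) - 36)² = 6 + (3*8 - 36)² = 6 + (24 - 36)² = 6 + (-12)² = 6 + 144 = 150)
1/t = 1/150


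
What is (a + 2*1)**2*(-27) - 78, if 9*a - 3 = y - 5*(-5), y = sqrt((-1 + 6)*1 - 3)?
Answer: -784 - 92*sqrt(2)/3 ≈ -827.37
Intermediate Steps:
y = sqrt(2) (y = sqrt(5*1 - 3) = sqrt(5 - 3) = sqrt(2) ≈ 1.4142)
a = 28/9 + sqrt(2)/9 (a = 1/3 + (sqrt(2) - 5*(-5))/9 = 1/3 + (sqrt(2) + 25)/9 = 1/3 + (25 + sqrt(2))/9 = 1/3 + (25/9 + sqrt(2)/9) = 28/9 + sqrt(2)/9 ≈ 3.2682)
(a + 2*1)**2*(-27) - 78 = ((28/9 + sqrt(2)/9) + 2*1)**2*(-27) - 78 = ((28/9 + sqrt(2)/9) + 2)**2*(-27) - 78 = (46/9 + sqrt(2)/9)**2*(-27) - 78 = -27*(46/9 + sqrt(2)/9)**2 - 78 = -78 - 27*(46/9 + sqrt(2)/9)**2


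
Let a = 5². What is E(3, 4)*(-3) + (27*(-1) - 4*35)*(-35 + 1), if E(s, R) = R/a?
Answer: 141938/25 ≈ 5677.5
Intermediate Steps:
a = 25
E(s, R) = R/25
E(3, 4)*(-3) + (27*(-1) - 4*35)*(-35 + 1) = ((1/25)*4)*(-3) + (27*(-1) - 4*35)*(-35 + 1) = (4/25)*(-3) + (-27 - 140)*(-34) = -12/25 - 167*(-34) = -12/25 + 5678 = 141938/25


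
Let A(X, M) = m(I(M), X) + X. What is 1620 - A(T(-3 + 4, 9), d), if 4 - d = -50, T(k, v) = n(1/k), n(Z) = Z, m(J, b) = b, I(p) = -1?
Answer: 1618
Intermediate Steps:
T(k, v) = 1/k
d = 54 (d = 4 - 1*(-50) = 4 + 50 = 54)
A(X, M) = 2*X (A(X, M) = X + X = 2*X)
1620 - A(T(-3 + 4, 9), d) = 1620 - 2/(-3 + 4) = 1620 - 2/1 = 1620 - 2 = 1618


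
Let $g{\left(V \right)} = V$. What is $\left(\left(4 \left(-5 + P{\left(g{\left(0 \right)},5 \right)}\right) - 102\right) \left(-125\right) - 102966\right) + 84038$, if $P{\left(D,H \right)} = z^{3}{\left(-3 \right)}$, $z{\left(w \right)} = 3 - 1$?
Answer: $-7678$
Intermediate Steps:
$z{\left(w \right)} = 2$
$P{\left(D,H \right)} = 8$ ($P{\left(D,H \right)} = 2^{3} = 8$)
$\left(\left(4 \left(-5 + P{\left(g{\left(0 \right)},5 \right)}\right) - 102\right) \left(-125\right) - 102966\right) + 84038 = \left(\left(4 \left(-5 + 8\right) - 102\right) \left(-125\right) - 102966\right) + 84038 = \left(\left(4 \cdot 3 - 102\right) \left(-125\right) - 102966\right) + 84038 = \left(\left(12 - 102\right) \left(-125\right) - 102966\right) + 84038 = \left(\left(-90\right) \left(-125\right) - 102966\right) + 84038 = \left(11250 - 102966\right) + 84038 = -91716 + 84038 = -7678$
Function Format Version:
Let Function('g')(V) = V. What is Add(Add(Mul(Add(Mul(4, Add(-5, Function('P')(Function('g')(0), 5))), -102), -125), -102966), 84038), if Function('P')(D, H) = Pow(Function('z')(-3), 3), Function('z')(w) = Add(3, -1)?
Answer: -7678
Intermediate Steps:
Function('z')(w) = 2
Function('P')(D, H) = 8 (Function('P')(D, H) = Pow(2, 3) = 8)
Add(Add(Mul(Add(Mul(4, Add(-5, Function('P')(Function('g')(0), 5))), -102), -125), -102966), 84038) = Add(Add(Mul(Add(Mul(4, Add(-5, 8)), -102), -125), -102966), 84038) = Add(Add(Mul(Add(Mul(4, 3), -102), -125), -102966), 84038) = Add(Add(Mul(Add(12, -102), -125), -102966), 84038) = Add(Add(Mul(-90, -125), -102966), 84038) = Add(Add(11250, -102966), 84038) = Add(-91716, 84038) = -7678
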